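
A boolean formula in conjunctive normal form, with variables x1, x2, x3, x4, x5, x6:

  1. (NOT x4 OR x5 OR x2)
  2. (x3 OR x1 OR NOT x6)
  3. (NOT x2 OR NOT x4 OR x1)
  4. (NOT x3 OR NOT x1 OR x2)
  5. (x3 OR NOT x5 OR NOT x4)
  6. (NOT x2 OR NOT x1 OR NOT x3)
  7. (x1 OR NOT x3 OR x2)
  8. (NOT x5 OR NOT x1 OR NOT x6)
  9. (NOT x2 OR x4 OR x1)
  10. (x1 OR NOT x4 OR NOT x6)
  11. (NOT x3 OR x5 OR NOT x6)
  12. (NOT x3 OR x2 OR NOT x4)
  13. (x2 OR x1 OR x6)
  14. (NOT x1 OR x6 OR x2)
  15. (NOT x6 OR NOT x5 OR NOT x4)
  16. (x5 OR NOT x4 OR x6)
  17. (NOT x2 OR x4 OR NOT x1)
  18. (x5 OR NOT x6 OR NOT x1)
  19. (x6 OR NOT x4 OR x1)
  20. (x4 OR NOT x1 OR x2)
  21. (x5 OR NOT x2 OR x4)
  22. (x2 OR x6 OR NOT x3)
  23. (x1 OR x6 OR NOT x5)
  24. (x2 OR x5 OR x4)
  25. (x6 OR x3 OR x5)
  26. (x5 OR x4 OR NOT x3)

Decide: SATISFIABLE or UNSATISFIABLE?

UNSATISFIABLE

x1 = True:
  x5 = True:
    propagation gives x6=False, x2=True, x3=False, x4=False; an empty clause results — contradiction.
  x5 = False:
    propagation gives x6=False, x2=True, x3=False; an empty clause results — contradiction.
x1 = False:
  x4 = True:
    propagation gives x2=False, x5=True, x3=True; an empty clause results — contradiction.
  x4 = False:
    propagation gives x2=False, x3=False, x6=False; an empty clause results — contradiction.
Every branch closes, so no satisfying assignment exists.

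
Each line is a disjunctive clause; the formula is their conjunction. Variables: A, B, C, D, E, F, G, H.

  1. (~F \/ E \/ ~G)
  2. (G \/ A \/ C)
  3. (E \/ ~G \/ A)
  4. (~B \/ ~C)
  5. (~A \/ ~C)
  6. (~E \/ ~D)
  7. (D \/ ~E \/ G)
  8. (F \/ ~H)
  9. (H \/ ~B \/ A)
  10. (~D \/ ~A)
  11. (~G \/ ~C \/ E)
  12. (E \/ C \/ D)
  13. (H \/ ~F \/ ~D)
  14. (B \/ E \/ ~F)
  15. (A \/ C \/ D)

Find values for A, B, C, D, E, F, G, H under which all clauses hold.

Set A = True and propagate.
  then C is forced to False.
  then D is forced to False.
  then E is forced to True.
  then G is forced to True.
Branch on F: take F = True.
B, H are now unconstrained; take B = True, H = True.

A=T, B=T, C=F, D=F, E=T, F=T, G=T, H=T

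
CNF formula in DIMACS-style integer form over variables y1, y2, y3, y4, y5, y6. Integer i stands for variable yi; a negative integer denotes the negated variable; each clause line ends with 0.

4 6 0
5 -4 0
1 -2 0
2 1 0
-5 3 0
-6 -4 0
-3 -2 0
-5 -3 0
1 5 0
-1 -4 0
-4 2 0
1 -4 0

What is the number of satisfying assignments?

3

Satisfying assignments:
  y1=1 y2=0 y3=0 y4=0 y5=0 y6=1
  y1=1 y2=0 y3=1 y4=0 y5=0 y6=1
  y1=1 y2=1 y3=0 y4=0 y5=0 y6=1
Count: 3.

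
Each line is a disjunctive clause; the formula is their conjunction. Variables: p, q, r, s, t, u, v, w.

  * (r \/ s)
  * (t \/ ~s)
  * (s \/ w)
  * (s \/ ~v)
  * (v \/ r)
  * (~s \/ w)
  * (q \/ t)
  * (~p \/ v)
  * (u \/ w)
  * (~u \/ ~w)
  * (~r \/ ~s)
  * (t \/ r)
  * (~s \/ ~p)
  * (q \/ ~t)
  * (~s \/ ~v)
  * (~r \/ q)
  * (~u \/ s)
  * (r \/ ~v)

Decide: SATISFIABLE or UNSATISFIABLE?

p occurs only negated in the remaining clauses — set p = False.
Pure literal: q appears only positively; assign q = True.
Try r = True.
  then s is forced to False.
  then w is forced to True.
  then v is forced to False.
  then u is forced to False.
t is now unconstrained; take t = False.
Every clause has at least one true literal under this assignment.
So p=F, q=T, r=T, s=F, t=F, u=F, v=F, w=T is a satisfying assignment.

SATISFIABLE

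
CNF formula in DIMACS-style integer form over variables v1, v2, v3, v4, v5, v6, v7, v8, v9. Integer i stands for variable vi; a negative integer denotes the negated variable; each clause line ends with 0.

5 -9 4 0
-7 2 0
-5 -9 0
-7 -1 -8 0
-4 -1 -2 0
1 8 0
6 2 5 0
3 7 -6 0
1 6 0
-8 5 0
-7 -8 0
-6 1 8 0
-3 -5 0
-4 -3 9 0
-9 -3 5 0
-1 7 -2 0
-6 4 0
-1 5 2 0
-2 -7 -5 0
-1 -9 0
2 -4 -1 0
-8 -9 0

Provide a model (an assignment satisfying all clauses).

v1=1, v2=1, v3=1, v4=0, v5=0, v6=0, v7=1, v8=0, v9=0

Check each clause:
  1. (v5 ∨ v4 ∨ ¬v9) — ¬v9 is true.
  2. (¬v7 ∨ v2) — v2 is true.
  3. (¬v9 ∨ ¬v5) — ¬v5 is true.
  4. (¬v1 ∨ ¬v7 ∨ ¬v8) — ¬v8 is true.
  5. (¬v1 ∨ ¬v4 ∨ ¬v2) — ¬v4 is true.
  6. (v8 ∨ v1) — v1 is true.
  7. (v5 ∨ v2 ∨ v6) — v2 is true.
  8. (v7 ∨ v3 ∨ ¬v6) — ¬v6 is true.
  9. (v6 ∨ v1) — v1 is true.
  10. (¬v8 ∨ v5) — ¬v8 is true.
  11. (¬v7 ∨ ¬v8) — ¬v8 is true.
  12. (v1 ∨ ¬v6 ∨ v8) — v1 is true.
  13. (¬v3 ∨ ¬v5) — ¬v5 is true.
  14. (v9 ∨ ¬v3 ∨ ¬v4) — ¬v4 is true.
  15. (¬v3 ∨ ¬v9 ∨ v5) — ¬v9 is true.
  16. (v7 ∨ ¬v2 ∨ ¬v1) — v7 is true.
  17. (¬v6 ∨ v4) — ¬v6 is true.
  18. (v2 ∨ v5 ∨ ¬v1) — v2 is true.
  19. (¬v7 ∨ ¬v5 ∨ ¬v2) — ¬v5 is true.
  20. (¬v1 ∨ ¬v9) — ¬v9 is true.
  21. (¬v4 ∨ ¬v1 ∨ v2) — v2 is true.
  22. (¬v9 ∨ ¬v8) — ¬v8 is true.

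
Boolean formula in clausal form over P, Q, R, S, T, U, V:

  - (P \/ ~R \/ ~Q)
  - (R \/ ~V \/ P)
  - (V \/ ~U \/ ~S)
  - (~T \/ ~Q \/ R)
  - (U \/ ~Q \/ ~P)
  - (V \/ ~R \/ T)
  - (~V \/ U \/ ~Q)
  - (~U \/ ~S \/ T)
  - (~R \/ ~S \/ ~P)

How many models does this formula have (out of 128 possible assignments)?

43

Case analysis on R and P:
  R=1, P=1: 9 of the 32 assignments to (Q,S,T,U,V) work.
  R=1, P=0: 10 of the 32 assignments to (Q,S,T,U,V) work.
  R=0, P=1: 15 of the 32 assignments to (Q,S,T,U,V) work.
  R=0, P=0: 9 of the 32 assignments to (Q,S,T,U,V) work.
Total: 9 + 10 + 15 + 9 = 43.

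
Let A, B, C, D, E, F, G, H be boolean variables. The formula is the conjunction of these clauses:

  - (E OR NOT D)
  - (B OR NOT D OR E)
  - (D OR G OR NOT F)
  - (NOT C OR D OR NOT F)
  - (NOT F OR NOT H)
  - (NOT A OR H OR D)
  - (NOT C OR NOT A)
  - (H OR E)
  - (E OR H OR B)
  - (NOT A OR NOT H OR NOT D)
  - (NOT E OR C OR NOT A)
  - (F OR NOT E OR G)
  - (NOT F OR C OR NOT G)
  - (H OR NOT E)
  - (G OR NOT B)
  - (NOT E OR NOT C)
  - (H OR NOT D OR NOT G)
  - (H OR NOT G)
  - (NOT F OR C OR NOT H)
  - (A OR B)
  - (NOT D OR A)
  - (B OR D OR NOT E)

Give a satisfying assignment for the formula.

Branch on A: take A = True.
  then C is forced to False.
  then E is forced to False.
  then D is forced to False.
  then H is forced to True.
  then F is forced to False.
Set B = False and propagate.
G is now unconstrained; take G = False.

A = True, B = False, C = False, D = False, E = False, F = False, G = False, H = True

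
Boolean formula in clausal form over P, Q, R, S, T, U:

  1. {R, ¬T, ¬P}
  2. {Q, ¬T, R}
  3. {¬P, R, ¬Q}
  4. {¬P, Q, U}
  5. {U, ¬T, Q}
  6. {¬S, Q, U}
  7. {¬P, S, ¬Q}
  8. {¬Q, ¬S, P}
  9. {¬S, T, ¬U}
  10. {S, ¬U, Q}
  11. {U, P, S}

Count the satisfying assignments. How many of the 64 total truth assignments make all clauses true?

9

Case analysis on Q and P:
  Q=1, P=1: remaining (R,S,T,U) ∈ {(1,1,0,0); (1,1,1,0); (1,1,1,1)} — 3.
  Q=1, P=0: remaining (R,S,T,U) ∈ {(0,0,0,1); (0,0,1,1); (1,0,0,1); (1,0,1,1)} — 4.
  Q=0, P=1: remaining (R,S,T,U) ∈ {(1,1,1,1)} — 1.
  Q=0, P=0: remaining (R,S,T,U) ∈ {(1,1,1,1)} — 1.
Total: 3 + 4 + 1 + 1 = 9.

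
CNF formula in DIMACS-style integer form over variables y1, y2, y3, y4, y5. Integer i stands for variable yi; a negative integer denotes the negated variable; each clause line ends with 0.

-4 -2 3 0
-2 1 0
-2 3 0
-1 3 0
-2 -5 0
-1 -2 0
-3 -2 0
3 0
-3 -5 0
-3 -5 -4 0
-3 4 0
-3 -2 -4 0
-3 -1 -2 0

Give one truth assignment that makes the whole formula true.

y1 = False, y2 = False, y3 = True, y4 = True, y5 = False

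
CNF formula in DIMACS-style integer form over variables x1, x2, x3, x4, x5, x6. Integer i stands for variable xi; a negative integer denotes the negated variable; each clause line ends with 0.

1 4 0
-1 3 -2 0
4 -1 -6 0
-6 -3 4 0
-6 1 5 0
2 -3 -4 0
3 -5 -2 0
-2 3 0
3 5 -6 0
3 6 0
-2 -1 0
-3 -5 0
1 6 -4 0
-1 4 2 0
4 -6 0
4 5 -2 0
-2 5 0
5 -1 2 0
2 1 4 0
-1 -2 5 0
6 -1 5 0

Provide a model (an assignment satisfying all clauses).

x1=True  x2=False  x3=False  x4=True  x5=True  x6=True

Set x1 = True and propagate.
  then x2 is forced to False.
  then x4 is forced to True.
  then x3 is forced to False.
  then x6 is forced to True.
  then x5 is forced to True.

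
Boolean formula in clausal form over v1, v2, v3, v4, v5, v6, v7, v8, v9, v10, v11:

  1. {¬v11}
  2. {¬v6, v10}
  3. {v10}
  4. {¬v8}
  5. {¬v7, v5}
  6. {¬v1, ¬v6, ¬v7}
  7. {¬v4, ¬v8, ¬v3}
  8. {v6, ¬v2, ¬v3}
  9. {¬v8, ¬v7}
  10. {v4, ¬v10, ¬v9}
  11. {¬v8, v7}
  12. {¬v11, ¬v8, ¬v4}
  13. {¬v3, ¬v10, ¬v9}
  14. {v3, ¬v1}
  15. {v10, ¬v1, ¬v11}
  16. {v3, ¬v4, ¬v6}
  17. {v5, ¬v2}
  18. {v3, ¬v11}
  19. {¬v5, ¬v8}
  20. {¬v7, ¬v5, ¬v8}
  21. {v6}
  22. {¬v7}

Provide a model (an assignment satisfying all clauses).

v1=False, v2=False, v3=True, v4=False, v5=False, v6=True, v7=False, v8=False, v9=False, v10=True, v11=False

Unit propagation: (¬v11) forces v11 = False.
(v10) is a unit clause, so v10 = True.
The clause (¬v8) is unit: v8 must be False.
The clause (v6) is unit: v6 must be True.
(¬v7) is a unit clause, so v7 = False.
Pure literal: v1 appears only negated; assign v1 = False.
Pure literal: v2 appears only negated; assign v2 = False.
Try v3 = True.
  then v9 is forced to False.
v4, v5 are now unconstrained; take v4 = False, v5 = False.
Every clause has at least one true literal under this assignment.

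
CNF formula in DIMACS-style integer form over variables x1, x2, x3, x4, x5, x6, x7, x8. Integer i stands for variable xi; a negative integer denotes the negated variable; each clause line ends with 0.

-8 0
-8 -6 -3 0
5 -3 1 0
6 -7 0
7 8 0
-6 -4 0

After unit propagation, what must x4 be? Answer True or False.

False

(!x8) stands alone — x8 = False.
From (x8 || x7) and x8 = False: x7 = True.
(!x7 || x6): since x7 = True, the clause reduces to (x6). x6 = True.
In (!x4 || !x6), !x6 is now false; !x4 must hold, so x4 = False.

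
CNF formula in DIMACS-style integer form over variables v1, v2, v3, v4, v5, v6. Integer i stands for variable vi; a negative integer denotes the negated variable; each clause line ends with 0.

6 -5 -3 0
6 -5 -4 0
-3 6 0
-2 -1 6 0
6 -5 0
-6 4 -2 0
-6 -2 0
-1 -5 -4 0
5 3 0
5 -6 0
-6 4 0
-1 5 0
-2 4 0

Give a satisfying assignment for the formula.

v1=False, v2=False, v3=False, v4=True, v5=True, v6=True

v1 occurs only negated in the remaining clauses — set v1 = False.
Pure literal: v2 appears only negated; assign v2 = False.
Try v3 = False.
  then v5 is forced to True.
  then v6 is forced to True.
  then v4 is forced to True.
Every clause has at least one true literal under this assignment.
Check each clause:
  1. (~v3 | v6 | ~v5) — ~v3 is true.
  2. (v6 | ~v5 | ~v4) — v6 is true.
  3. (~v3 | v6) — ~v3 is true.
  4. (v6 | ~v1 | ~v2) — ~v1 is true.
  5. (v6 | ~v5) — v6 is true.
  6. (v4 | ~v6 | ~v2) — v4 is true.
  7. (~v2 | ~v6) — ~v2 is true.
  8. (~v1 | ~v5 | ~v4) — ~v1 is true.
  9. (v3 | v5) — v5 is true.
  10. (v5 | ~v6) — v5 is true.
  11. (v4 | ~v6) — v4 is true.
  12. (v5 | ~v1) — v5 is true.
  13. (v4 | ~v2) — v4 is true.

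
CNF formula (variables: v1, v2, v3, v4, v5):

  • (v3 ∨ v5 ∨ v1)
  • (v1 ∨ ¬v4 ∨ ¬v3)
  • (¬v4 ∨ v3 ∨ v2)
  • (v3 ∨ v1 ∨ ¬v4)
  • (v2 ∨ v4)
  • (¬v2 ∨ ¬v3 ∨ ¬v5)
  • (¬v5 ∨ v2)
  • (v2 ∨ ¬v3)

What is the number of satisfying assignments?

8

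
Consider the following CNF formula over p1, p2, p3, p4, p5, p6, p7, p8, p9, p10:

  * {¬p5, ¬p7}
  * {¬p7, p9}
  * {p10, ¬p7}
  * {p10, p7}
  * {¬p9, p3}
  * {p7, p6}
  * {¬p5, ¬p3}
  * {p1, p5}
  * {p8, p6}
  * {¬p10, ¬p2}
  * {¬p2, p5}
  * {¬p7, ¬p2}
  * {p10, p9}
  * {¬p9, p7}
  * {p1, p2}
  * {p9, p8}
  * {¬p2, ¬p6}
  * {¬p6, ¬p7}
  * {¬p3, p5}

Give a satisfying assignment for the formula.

p1=True, p2=False, p3=False, p4=False, p5=True, p6=True, p7=False, p8=True, p9=False, p10=True

p1 occurs only positively in the remaining clauses — set p1 = True.
Pure literal: p8 appears only positively; assign p8 = True.
Try p2 = False.
For the remaining variables, p3 = False, p4 = False, p5 = True, p6 = True, p7 = False, p9 = False, p10 = True works.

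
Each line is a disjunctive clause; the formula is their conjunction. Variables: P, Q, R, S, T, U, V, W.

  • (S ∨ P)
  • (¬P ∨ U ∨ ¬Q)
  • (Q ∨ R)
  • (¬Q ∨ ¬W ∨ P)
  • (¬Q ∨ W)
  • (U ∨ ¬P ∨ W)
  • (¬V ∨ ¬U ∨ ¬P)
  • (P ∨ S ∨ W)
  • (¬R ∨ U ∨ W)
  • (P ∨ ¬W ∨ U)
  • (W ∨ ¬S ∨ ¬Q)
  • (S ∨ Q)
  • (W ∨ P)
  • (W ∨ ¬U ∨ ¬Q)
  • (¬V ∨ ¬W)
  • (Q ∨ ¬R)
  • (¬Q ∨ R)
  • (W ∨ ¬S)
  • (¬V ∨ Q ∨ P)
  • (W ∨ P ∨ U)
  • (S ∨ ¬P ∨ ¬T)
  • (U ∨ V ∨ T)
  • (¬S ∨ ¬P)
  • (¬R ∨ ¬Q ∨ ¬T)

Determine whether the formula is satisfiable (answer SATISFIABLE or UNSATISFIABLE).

SATISFIABLE

Set P = True and propagate.
  then S is forced to False.
  then Q is forced to True.
  then U is forced to True.
  then W is forced to True.
  then V is forced to False.
  then R is forced to True.
  then T is forced to False.
Every clause has at least one true literal under this assignment.
So P=1, Q=1, R=1, S=0, T=0, U=1, V=0, W=1 is a satisfying assignment.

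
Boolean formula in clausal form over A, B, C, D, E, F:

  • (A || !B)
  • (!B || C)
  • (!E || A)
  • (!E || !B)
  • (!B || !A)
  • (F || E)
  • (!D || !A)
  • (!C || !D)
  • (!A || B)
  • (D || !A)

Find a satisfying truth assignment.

A=F, B=F, C=T, D=F, E=F, F=T

F occurs only positively in the remaining clauses — set F = True.
Branch on A: take A = False.
  then B is forced to False.
  then E is forced to False.
Branch on C: take C = True.
  then D is forced to False.
Every clause has at least one true literal under this assignment.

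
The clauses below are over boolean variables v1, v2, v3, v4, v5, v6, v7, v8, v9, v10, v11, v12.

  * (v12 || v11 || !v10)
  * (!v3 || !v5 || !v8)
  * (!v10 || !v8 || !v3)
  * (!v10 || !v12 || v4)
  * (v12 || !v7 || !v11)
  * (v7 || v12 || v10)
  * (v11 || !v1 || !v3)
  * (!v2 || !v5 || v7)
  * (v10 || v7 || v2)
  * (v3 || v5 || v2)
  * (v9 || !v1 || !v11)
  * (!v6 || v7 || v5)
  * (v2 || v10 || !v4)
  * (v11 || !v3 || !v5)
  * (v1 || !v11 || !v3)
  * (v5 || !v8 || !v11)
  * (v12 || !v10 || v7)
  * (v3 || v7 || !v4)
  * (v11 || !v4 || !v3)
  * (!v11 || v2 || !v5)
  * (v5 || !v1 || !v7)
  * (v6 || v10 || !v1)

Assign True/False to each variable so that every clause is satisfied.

v1=F, v2=T, v3=F, v4=F, v5=T, v6=F, v7=T, v8=T, v9=F, v10=F, v11=F, v12=F

Try v1 = False.
Set v2 = True and propagate.
For the remaining variables, v3 = False, v4 = False, v5 = True, v6 = False, v7 = True, v8 = True, v9 = False, v10 = False, v11 = False, v12 = False works.
Check each clause:
  1. (v12 || v11 || !v10) — !v10 is true.
  2. (!v5 || !v8 || !v3) — !v3 is true.
  3. (!v3 || !v8 || !v10) — !v3 is true.
  4. (!v12 || v4 || !v10) — !v12 is true.
  5. (!v7 || !v11 || v12) — !v11 is true.
  6. (v12 || v7 || v10) — v7 is true.
  7. (!v3 || !v1 || v11) — !v3 is true.
  8. (!v5 || !v2 || v7) — v7 is true.
  9. (v10 || v2 || v7) — v2 is true.
  10. (v5 || v3 || v2) — v2 is true.
  11. (!v1 || v9 || !v11) — !v11 is true.
  12. (v7 || v5 || !v6) — !v6 is true.
  13. (v2 || !v4 || v10) — v2 is true.
  14. (v11 || !v3 || !v5) — !v3 is true.
  15. (!v3 || !v11 || v1) — !v3 is true.
  16. (!v8 || !v11 || v5) — !v11 is true.
  17. (!v10 || v7 || v12) — !v10 is true.
  18. (v3 || !v4 || v7) — !v4 is true.
  19. (!v4 || v11 || !v3) — !v4 is true.
  20. (!v5 || v2 || !v11) — v2 is true.
  21. (v5 || !v7 || !v1) — v5 is true.
  22. (v10 || v6 || !v1) — !v1 is true.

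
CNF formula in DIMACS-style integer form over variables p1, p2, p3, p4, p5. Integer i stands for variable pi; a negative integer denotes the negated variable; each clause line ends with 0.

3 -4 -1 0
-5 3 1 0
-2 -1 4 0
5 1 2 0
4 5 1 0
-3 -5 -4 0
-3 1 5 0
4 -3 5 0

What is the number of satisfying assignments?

The models are:
  p1=F p2=F p3=T p4=F p5=T
  p1=F p2=T p3=F p4=T p5=F
  p1=F p2=T p3=T p4=F p5=T
  p1=T p2=F p3=F p4=F p5=F
  p1=T p2=F p3=F p4=F p5=T
  p1=T p2=F p3=T p4=F p5=T
  p1=T p2=F p3=T p4=T p5=F
  p1=T p2=T p3=T p4=T p5=F
That's 8 in total.

8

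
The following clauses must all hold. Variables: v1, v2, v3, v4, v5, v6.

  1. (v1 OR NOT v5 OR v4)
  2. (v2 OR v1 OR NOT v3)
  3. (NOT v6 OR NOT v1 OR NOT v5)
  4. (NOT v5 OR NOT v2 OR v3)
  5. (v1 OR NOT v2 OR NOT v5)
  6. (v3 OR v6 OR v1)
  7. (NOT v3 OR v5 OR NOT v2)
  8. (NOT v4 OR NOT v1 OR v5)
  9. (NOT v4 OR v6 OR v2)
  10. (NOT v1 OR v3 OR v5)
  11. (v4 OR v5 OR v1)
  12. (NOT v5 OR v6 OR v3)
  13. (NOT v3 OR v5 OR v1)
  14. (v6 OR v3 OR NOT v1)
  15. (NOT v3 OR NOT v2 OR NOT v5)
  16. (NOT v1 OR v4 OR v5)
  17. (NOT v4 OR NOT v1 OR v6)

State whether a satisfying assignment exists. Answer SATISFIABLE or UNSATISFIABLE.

Branch on v1: take v1 = False.
Try v2 = False.
  then v3 is forced to False.
  then v6 is forced to True.
For the remaining variables, v4 = True, v5 = True works.
So v1 = 0, v2 = 0, v3 = 0, v4 = 1, v5 = 1, v6 = 1 is a satisfying assignment.

SATISFIABLE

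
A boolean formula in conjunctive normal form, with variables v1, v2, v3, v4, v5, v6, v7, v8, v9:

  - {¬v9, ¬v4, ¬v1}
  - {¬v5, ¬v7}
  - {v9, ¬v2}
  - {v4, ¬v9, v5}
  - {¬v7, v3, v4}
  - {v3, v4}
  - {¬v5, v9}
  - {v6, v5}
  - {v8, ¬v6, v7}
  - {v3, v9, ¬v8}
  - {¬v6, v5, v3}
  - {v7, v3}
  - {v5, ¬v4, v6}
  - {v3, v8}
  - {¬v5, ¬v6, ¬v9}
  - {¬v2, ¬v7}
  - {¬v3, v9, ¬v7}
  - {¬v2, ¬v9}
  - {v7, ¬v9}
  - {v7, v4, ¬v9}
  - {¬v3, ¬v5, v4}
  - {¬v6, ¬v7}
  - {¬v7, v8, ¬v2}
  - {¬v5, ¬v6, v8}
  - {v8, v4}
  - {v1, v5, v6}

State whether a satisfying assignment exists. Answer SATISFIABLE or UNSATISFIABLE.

SATISFIABLE

Pure literal: v2 appears only negated; assign v2 = False.
Set v1 = False and propagate.
The remaining clauses are satisfied by v3 = True, v4 = True, v5 = False, v6 = True, v7 = False, v8 = True, v9 = False.
So v1=F, v2=F, v3=T, v4=T, v5=F, v6=T, v7=F, v8=T, v9=F is a satisfying assignment.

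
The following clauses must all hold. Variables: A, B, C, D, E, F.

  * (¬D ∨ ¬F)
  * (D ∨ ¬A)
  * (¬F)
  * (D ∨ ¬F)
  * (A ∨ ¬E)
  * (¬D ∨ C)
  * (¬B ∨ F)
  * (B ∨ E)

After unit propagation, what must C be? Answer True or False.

Unit clause (¬F) sets F = False.
From (F ∨ ¬B) and F = False: B = False.
(B ∨ E): since B = False, the clause reduces to (E). E = True.
In (A ∨ ¬E), ¬E is now false; A must hold, so A = True.
(¬A ∨ D): since A = True, the clause reduces to (D). D = True.
(C ∨ ¬D): since D = True, the clause reduces to (C). C = True.

True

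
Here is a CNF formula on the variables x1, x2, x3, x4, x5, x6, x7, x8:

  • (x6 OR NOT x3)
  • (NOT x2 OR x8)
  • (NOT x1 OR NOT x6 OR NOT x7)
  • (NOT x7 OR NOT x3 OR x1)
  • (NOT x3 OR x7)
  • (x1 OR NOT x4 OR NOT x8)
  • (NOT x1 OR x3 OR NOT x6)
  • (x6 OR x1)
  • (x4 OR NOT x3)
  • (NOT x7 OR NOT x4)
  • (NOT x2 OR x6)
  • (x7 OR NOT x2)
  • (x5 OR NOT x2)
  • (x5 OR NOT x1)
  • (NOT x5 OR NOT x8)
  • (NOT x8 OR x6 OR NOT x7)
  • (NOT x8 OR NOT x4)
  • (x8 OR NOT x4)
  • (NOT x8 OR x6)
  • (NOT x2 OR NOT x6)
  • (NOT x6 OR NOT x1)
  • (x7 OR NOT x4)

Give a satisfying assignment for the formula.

x1=F, x2=F, x3=F, x4=F, x5=F, x6=T, x7=T, x8=F

Check each clause:
  1. (NOT x3 OR x6) — NOT x3 is true.
  2. (x8 OR NOT x2) — NOT x2 is true.
  3. (NOT x1 OR NOT x6 OR NOT x7) — NOT x1 is true.
  4. (x1 OR NOT x7 OR NOT x3) — NOT x3 is true.
  5. (x7 OR NOT x3) — NOT x3 is true.
  6. (NOT x8 OR x1 OR NOT x4) — NOT x8 is true.
  7. (x3 OR NOT x6 OR NOT x1) — NOT x1 is true.
  8. (x1 OR x6) — x6 is true.
  9. (x4 OR NOT x3) — NOT x3 is true.
  10. (NOT x4 OR NOT x7) — NOT x4 is true.
  11. (NOT x2 OR x6) — x6 is true.
  12. (x7 OR NOT x2) — NOT x2 is true.
  13. (NOT x2 OR x5) — NOT x2 is true.
  14. (NOT x1 OR x5) — NOT x1 is true.
  15. (NOT x5 OR NOT x8) — NOT x8 is true.
  16. (NOT x7 OR x6 OR NOT x8) — NOT x8 is true.
  17. (NOT x4 OR NOT x8) — NOT x8 is true.
  18. (x8 OR NOT x4) — NOT x4 is true.
  19. (x6 OR NOT x8) — NOT x8 is true.
  20. (NOT x2 OR NOT x6) — NOT x2 is true.
  21. (NOT x6 OR NOT x1) — NOT x1 is true.
  22. (NOT x4 OR x7) — NOT x4 is true.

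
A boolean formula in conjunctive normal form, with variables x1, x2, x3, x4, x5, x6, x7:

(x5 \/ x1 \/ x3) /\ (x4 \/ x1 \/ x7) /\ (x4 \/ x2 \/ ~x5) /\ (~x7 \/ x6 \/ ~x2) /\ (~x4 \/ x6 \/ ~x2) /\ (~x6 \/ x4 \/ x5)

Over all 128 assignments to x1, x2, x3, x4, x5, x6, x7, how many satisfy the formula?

Case analysis on x4 and x2:
  x4=1, x2=1: x7 free; 7 ways for (x1,x3,x5,x6) × 2^1 = 14.
  x4=1, x2=0: x6, x7 free; 7 ways for (x1,x3,x5) × 2^2 = 28.
  x4=0, x2=1: x3 free; 5 ways for (x1,x5,x6,x7) × 2^1 = 10.
  x4=0, x2=0: 5 of the 32 assignments to (x1,x3,x5,x6,x7) work.
Total: 14 + 28 + 10 + 5 = 57.

57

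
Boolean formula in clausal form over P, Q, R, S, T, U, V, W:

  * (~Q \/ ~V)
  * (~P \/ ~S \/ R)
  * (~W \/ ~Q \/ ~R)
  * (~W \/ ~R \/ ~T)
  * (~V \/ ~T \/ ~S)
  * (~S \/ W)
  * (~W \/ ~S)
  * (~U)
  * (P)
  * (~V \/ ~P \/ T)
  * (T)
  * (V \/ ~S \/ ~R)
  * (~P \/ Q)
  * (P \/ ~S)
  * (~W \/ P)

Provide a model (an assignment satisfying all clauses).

P=True, Q=True, R=False, S=False, T=True, U=False, V=False, W=True

Check each clause:
  1. (~Q \/ ~V) — ~V is true.
  2. (~S \/ R \/ ~P) — ~S is true.
  3. (~W \/ ~Q \/ ~R) — ~R is true.
  4. (~R \/ ~W \/ ~T) — ~R is true.
  5. (~T \/ ~V \/ ~S) — ~V is true.
  6. (W \/ ~S) — W is true.
  7. (~W \/ ~S) — ~S is true.
  8. (~U) — ~U is true.
  9. (P) — P is true.
  10. (~P \/ ~V \/ T) — ~V is true.
  11. (T) — T is true.
  12. (~S \/ ~R \/ V) — ~S is true.
  13. (Q \/ ~P) — Q is true.
  14. (P \/ ~S) — P is true.
  15. (P \/ ~W) — P is true.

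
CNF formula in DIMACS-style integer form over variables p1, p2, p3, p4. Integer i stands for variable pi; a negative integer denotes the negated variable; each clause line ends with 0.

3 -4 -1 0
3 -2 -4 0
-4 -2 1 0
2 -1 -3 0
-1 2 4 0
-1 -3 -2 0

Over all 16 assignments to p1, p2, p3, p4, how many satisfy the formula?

7

Satisfying assignments:
  p1=F p2=F p3=F p4=F
  p1=F p2=F p3=F p4=T
  p1=F p2=F p3=T p4=F
  p1=F p2=F p3=T p4=T
  p1=F p2=T p3=F p4=F
  p1=F p2=T p3=T p4=F
  p1=T p2=T p3=F p4=F
Count: 7.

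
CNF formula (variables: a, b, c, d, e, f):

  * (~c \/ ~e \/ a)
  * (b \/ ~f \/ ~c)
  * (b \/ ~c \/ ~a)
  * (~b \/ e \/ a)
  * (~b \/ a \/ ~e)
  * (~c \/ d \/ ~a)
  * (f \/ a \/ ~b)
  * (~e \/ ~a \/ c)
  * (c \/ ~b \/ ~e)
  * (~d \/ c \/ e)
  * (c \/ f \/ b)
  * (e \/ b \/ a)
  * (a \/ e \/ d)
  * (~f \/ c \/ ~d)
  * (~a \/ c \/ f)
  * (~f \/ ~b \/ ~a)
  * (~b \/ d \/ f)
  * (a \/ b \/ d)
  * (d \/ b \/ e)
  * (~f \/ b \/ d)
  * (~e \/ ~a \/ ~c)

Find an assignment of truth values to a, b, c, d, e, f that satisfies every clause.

Branch on a: take a = True.
For the remaining variables, b = True, c = True, d = True, e = False, f = False works.
Every clause has at least one true literal under this assignment.

a=True, b=True, c=True, d=True, e=False, f=False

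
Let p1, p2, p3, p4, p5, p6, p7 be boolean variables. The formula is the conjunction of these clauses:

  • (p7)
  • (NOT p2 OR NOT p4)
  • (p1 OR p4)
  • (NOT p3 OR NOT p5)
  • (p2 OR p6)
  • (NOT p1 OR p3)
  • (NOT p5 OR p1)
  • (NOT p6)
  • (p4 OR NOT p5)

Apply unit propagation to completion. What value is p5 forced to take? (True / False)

False

(p7) is a unit clause: p7 = True.
Unit clause (NOT p6) sets p6 = False.
(p2 OR p6): since p6 = False, the clause reduces to (p2). p2 = True.
In (NOT p4 OR NOT p2), NOT p2 is now false; NOT p4 must hold, so p4 = False.
(p1 OR p4) with p4 = False leaves only p1, so p1 = True.
From (NOT p1 OR p3) and p1 = True: p3 = True.
In (NOT p5 OR NOT p3), NOT p3 is now false; NOT p5 must hold, so p5 = False.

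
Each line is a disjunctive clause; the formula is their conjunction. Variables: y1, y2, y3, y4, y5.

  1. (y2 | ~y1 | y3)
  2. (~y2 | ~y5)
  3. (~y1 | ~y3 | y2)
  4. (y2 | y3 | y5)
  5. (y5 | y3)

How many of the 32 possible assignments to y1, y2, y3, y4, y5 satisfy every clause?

10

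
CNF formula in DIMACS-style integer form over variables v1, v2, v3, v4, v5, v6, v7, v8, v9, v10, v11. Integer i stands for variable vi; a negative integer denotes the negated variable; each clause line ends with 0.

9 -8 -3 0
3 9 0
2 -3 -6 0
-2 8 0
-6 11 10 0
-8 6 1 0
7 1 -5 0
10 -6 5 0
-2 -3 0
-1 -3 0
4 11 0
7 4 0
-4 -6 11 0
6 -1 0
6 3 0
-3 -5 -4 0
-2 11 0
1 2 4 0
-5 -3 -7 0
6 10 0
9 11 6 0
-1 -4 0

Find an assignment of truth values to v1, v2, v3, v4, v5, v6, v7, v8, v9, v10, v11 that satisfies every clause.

v1 = T, v2 = F, v3 = F, v4 = F, v5 = F, v6 = T, v7 = T, v8 = F, v9 = T, v10 = T, v11 = T

Check each clause:
  1. (¬v8 ∨ ¬v3 ∨ v9) — ¬v8 is true.
  2. (v3 ∨ v9) — v9 is true.
  3. (¬v6 ∨ ¬v3 ∨ v2) — ¬v3 is true.
  4. (¬v2 ∨ v8) — ¬v2 is true.
  5. (¬v6 ∨ v10 ∨ v11) — v10 is true.
  6. (¬v8 ∨ v1 ∨ v6) — ¬v8 is true.
  7. (v7 ∨ ¬v5 ∨ v1) — v1 is true.
  8. (v5 ∨ ¬v6 ∨ v10) — v10 is true.
  9. (¬v3 ∨ ¬v2) — ¬v3 is true.
  10. (¬v1 ∨ ¬v3) — ¬v3 is true.
  11. (v11 ∨ v4) — v11 is true.
  12. (v4 ∨ v7) — v7 is true.
  13. (¬v4 ∨ v11 ∨ ¬v6) — v11 is true.
  14. (¬v1 ∨ v6) — v6 is true.
  15. (v6 ∨ v3) — v6 is true.
  16. (¬v4 ∨ ¬v5 ∨ ¬v3) — ¬v5 is true.
  17. (v11 ∨ ¬v2) — v11 is true.
  18. (v2 ∨ v4 ∨ v1) — v1 is true.
  19. (¬v5 ∨ ¬v3 ∨ ¬v7) — ¬v5 is true.
  20. (v10 ∨ v6) — v10 is true.
  21. (v9 ∨ v11 ∨ v6) — v9 is true.
  22. (¬v1 ∨ ¬v4) — ¬v4 is true.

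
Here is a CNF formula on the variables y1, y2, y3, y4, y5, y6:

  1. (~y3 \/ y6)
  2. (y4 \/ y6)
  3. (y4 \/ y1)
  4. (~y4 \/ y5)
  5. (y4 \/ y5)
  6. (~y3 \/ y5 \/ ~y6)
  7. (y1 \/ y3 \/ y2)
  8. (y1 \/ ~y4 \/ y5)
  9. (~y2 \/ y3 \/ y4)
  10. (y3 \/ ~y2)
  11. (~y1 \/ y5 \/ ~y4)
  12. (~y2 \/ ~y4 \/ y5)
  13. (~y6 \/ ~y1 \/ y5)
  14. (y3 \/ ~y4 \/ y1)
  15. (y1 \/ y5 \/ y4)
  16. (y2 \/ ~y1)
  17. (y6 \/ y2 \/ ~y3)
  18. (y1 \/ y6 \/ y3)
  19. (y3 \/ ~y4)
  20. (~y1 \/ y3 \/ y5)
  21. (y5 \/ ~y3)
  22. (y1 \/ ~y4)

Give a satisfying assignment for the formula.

y5 occurs only positively in the remaining clauses — set y5 = True.
Set y1 = True and propagate.
  then y2 is forced to True.
  then y3 is forced to True.
  then y6 is forced to True.
y4 is now unconstrained; take y4 = False.
Every clause has at least one true literal under this assignment.

y1=T  y2=T  y3=T  y4=F  y5=T  y6=T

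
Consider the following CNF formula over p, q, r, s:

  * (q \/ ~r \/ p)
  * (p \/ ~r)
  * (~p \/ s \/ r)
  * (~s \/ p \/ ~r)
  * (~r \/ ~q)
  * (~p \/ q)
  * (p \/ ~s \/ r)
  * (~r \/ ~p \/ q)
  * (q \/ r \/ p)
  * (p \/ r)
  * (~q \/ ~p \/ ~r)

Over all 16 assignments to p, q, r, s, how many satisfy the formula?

1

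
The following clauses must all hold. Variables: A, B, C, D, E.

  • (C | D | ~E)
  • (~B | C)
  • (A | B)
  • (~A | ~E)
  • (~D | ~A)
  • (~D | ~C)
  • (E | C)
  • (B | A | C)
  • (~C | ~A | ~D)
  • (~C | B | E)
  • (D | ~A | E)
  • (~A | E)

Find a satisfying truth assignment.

Try A = False.
  then B is forced to True.
  then C is forced to True.
  then D is forced to False.
E is now unconstrained; take E = True.

A = F, B = T, C = T, D = F, E = T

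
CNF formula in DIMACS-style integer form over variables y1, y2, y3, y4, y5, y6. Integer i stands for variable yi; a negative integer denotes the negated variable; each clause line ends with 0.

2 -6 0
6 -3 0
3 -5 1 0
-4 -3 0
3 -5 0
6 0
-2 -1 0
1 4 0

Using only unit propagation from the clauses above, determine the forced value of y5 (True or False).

(y6) stands alone — y6 = True.
From (~y6 | y2) and y6 = True: y2 = True.
(~y1 | ~y2): since y2 = True, the clause reduces to (~y1). y1 = False.
(y1 | y4): since y1 = False, the clause reduces to (y4). y4 = True.
(~y3 | ~y4) with y4 = True leaves only ~y3, so y3 = False.
(y3 | ~y5 | y1): since y3 = False, y1 = False, the clause reduces to (~y5). y5 = False.

False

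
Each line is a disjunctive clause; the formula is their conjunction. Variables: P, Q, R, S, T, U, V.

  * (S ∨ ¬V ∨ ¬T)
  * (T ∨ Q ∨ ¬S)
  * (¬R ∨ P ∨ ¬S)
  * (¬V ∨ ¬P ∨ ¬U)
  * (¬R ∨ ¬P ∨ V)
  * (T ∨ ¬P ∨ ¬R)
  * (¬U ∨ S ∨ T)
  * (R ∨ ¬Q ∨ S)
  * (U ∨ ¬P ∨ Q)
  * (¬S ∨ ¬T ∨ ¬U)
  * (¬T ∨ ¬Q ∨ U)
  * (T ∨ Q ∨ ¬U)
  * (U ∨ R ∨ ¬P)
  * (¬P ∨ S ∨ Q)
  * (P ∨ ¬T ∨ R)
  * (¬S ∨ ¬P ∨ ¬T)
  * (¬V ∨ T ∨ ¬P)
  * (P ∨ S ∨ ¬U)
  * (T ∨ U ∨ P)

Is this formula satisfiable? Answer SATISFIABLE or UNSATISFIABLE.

SATISFIABLE

Set P = False and propagate.
Set Q = False and propagate.
The remaining clauses are satisfied by R = True, S = False, T = True, U = False, V = False.
So P=F, Q=F, R=T, S=F, T=T, U=F, V=F is a satisfying assignment.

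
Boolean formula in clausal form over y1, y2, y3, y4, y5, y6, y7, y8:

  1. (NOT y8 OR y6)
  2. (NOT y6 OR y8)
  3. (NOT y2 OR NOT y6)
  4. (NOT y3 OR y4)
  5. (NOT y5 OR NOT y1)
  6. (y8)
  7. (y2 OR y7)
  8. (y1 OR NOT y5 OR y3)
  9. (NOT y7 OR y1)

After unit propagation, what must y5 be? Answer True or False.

False

Unit clause (y8) sets y8 = True.
(NOT y8 OR y6) with y8 = True leaves only y6, so y6 = True.
In (NOT y6 OR NOT y2), NOT y6 is now false; NOT y2 must hold, so y2 = False.
(y7 OR y2): since y2 = False, the clause reduces to (y7). y7 = True.
(y1 OR NOT y7) with y7 = True leaves only y1, so y1 = True.
From (NOT y5 OR NOT y1) and y1 = True: y5 = False.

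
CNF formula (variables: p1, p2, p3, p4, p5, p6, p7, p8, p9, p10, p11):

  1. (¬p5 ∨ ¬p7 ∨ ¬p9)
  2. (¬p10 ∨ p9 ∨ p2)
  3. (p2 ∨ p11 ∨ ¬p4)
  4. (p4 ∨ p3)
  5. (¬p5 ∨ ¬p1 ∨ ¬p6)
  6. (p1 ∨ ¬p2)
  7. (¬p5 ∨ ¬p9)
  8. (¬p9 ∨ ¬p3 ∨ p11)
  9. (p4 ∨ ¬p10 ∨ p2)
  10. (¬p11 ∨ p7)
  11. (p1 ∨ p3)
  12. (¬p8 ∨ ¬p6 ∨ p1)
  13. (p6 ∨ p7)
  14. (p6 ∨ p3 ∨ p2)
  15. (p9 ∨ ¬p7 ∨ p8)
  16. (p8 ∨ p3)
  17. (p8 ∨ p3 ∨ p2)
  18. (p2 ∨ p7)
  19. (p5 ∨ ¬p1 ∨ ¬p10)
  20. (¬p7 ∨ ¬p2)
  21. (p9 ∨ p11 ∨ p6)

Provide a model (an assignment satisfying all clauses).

p10 occurs only negated in the remaining clauses — set p10 = False.
Set p1 = False and propagate.
  then p2 is forced to False.
  then p3 is forced to True.
  then p7 is forced to True.
Branch on p4: take p4 = False.
Branch on p5: take p5 = False.
The remaining clauses are satisfied by p6 = False, p8 = True, p9 = False, p11 = True.

p1 = False, p2 = False, p3 = True, p4 = False, p5 = False, p6 = False, p7 = True, p8 = True, p9 = False, p10 = False, p11 = True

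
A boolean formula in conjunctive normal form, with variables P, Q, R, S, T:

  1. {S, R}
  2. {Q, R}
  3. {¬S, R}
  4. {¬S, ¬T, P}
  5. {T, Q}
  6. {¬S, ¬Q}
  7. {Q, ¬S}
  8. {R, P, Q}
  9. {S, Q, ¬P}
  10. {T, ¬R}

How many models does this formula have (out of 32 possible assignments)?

The models are:
  P=F Q=F R=T S=F T=T
  P=F Q=T R=T S=F T=T
  P=T Q=T R=T S=F T=T
That's 3 in total.

3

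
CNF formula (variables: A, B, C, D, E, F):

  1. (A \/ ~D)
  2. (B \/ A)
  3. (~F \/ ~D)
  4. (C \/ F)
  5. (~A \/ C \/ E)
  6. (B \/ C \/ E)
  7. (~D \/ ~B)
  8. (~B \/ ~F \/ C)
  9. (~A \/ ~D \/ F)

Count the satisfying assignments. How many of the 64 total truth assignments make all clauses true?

13

Case analysis on A and B:
  A=T, B=T: remaining (C,D,E,F) ∈ {(T,F,F,F); (T,F,F,T); (T,F,T,F); (T,F,T,T)} — 4.
  A=T, B=F: 5 of the 16 assignments to (C,D,E,F) work.
  A=F, B=T: remaining (C,D,E,F) ∈ {(T,F,F,F); (T,F,F,T); (T,F,T,F); (T,F,T,T)} — 4.
  A=F, B=F: a clause becomes empty — 0.
Total: 4 + 5 + 4 + 0 = 13.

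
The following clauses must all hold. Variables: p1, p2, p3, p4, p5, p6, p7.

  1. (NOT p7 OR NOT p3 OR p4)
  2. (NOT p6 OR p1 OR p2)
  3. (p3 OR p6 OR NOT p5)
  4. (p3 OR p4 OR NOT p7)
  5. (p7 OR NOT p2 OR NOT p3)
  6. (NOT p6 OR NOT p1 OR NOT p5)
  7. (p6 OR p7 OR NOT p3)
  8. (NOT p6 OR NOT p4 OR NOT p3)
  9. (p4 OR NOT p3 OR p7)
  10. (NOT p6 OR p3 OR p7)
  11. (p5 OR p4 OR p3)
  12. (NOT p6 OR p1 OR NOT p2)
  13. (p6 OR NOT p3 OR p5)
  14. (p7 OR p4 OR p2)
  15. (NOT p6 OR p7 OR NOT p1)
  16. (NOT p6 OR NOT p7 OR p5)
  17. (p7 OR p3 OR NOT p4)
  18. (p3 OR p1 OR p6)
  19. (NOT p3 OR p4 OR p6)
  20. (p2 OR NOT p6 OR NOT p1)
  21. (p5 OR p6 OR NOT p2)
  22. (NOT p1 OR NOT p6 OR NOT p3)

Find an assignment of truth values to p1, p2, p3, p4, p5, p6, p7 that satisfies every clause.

Try p1 = False.
Set p2 = False and propagate.
  then p6 is forced to False.
  then p3 is forced to True.
  then p7 is forced to True.
  then p4 is forced to True.
  then p5 is forced to True.

p1=F, p2=F, p3=T, p4=T, p5=T, p6=F, p7=T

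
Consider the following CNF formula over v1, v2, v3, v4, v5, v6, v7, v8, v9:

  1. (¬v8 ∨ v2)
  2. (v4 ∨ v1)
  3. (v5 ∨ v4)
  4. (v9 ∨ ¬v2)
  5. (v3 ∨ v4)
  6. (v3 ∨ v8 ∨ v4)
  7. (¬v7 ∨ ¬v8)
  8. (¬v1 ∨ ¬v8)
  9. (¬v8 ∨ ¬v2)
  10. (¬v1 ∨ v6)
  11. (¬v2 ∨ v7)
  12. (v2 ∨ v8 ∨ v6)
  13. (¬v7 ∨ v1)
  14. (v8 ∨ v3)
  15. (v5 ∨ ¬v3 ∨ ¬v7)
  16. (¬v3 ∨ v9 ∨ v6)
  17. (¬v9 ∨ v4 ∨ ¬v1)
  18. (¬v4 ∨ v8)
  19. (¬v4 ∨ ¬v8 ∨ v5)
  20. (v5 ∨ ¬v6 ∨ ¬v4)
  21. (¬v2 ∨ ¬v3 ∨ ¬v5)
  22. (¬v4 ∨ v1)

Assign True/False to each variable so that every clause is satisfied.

v1=1, v2=0, v3=1, v4=0, v5=1, v6=1, v7=1, v8=0, v9=0

Set v1 = True and propagate.
  then v8 is forced to False.
  then v6 is forced to True.
  then v3 is forced to True.
  then v4 is forced to False.
  then v5 is forced to True.
  then v9 is forced to False.
  then v2 is forced to False.
v7 is now unconstrained; take v7 = True.
Check each clause:
  1. (¬v8 ∨ v2) — ¬v8 is true.
  2. (v1 ∨ v4) — v1 is true.
  3. (v4 ∨ v5) — v5 is true.
  4. (¬v2 ∨ v9) — ¬v2 is true.
  5. (v4 ∨ v3) — v3 is true.
  6. (v3 ∨ v8 ∨ v4) — v3 is true.
  7. (¬v7 ∨ ¬v8) — ¬v8 is true.
  8. (¬v8 ∨ ¬v1) — ¬v8 is true.
  9. (¬v8 ∨ ¬v2) — ¬v8 is true.
  10. (v6 ∨ ¬v1) — v6 is true.
  11. (v7 ∨ ¬v2) — ¬v2 is true.
  12. (v6 ∨ v2 ∨ v8) — v6 is true.
  13. (¬v7 ∨ v1) — v1 is true.
  14. (v8 ∨ v3) — v3 is true.
  15. (¬v3 ∨ v5 ∨ ¬v7) — v5 is true.
  16. (v6 ∨ ¬v3 ∨ v9) — v6 is true.
  17. (¬v1 ∨ ¬v9 ∨ v4) — ¬v9 is true.
  18. (v8 ∨ ¬v4) — ¬v4 is true.
  19. (¬v8 ∨ ¬v4 ∨ v5) — ¬v8 is true.
  20. (v5 ∨ ¬v4 ∨ ¬v6) — ¬v4 is true.
  21. (¬v3 ∨ ¬v2 ∨ ¬v5) — ¬v2 is true.
  22. (¬v4 ∨ v1) — v1 is true.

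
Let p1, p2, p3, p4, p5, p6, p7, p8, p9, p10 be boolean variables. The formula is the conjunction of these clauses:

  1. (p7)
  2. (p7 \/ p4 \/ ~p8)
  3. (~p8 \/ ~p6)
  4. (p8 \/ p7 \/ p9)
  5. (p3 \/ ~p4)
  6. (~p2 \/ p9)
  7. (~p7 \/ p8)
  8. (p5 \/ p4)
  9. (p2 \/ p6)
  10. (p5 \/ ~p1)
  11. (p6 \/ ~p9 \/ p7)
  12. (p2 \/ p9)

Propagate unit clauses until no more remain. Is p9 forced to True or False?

True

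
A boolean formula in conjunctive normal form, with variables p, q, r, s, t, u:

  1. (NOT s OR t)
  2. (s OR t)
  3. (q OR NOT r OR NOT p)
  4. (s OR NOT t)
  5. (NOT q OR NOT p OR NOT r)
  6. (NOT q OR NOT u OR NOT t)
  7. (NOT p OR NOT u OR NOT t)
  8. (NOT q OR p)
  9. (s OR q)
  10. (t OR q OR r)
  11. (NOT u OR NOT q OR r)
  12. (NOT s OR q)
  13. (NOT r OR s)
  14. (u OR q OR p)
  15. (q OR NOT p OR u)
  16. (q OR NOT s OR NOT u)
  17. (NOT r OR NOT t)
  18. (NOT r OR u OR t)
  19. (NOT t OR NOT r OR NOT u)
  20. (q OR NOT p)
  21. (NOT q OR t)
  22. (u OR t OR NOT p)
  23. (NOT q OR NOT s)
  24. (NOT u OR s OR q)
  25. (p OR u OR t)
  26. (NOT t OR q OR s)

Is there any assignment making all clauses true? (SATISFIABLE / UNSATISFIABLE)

UNSATISFIABLE

q = True:
  propagation gives p=True, r=False, u=False, t=True; an empty clause results — contradiction.
q = False:
  propagation gives s=True; an empty clause results — contradiction.
Every branch closes, so no satisfying assignment exists.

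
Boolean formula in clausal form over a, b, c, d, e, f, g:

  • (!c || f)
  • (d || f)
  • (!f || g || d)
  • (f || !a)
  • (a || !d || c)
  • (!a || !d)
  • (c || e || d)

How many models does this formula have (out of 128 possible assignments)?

20

Case analysis on d and f:
  d=1, f=1: forces a=0; c=1; b, e, g free → 2^3 = 8.
  d=1, f=0: a clause becomes empty — 0.
  d=0, f=1: a, b free; 3 ways for (c,e,g) × 2^2 = 12.
  d=0, f=0: a clause becomes empty — 0.
Total: 8 + 0 + 12 + 0 = 20.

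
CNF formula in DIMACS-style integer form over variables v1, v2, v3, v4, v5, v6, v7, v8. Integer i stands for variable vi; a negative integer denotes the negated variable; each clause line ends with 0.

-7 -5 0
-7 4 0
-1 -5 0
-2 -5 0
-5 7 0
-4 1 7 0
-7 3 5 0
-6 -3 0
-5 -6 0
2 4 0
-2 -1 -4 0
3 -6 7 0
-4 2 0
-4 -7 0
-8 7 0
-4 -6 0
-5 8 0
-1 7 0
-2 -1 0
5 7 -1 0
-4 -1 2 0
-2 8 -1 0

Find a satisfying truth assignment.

v1 = F, v2 = T, v3 = T, v4 = F, v5 = F, v6 = F, v7 = F, v8 = F

Check each clause:
  1. (!v5 || !v7) — !v7 is true.
  2. (!v7 || v4) — !v7 is true.
  3. (!v5 || !v1) — !v5 is true.
  4. (!v2 || !v5) — !v5 is true.
  5. (v7 || !v5) — !v5 is true.
  6. (v1 || v7 || !v4) — !v4 is true.
  7. (v5 || !v7 || v3) — !v7 is true.
  8. (!v3 || !v6) — !v6 is true.
  9. (!v6 || !v5) — !v6 is true.
  10. (v2 || v4) — v2 is true.
  11. (!v1 || !v4 || !v2) — !v4 is true.
  12. (!v6 || v7 || v3) — !v6 is true.
  13. (v2 || !v4) — v2 is true.
  14. (!v4 || !v7) — !v7 is true.
  15. (v7 || !v8) — !v8 is true.
  16. (!v4 || !v6) — !v6 is true.
  17. (v8 || !v5) — !v5 is true.
  18. (v7 || !v1) — !v1 is true.
  19. (!v1 || !v2) — !v1 is true.
  20. (v7 || v5 || !v1) — !v1 is true.
  21. (!v4 || !v1 || v2) — v2 is true.
  22. (v8 || !v2 || !v1) — !v1 is true.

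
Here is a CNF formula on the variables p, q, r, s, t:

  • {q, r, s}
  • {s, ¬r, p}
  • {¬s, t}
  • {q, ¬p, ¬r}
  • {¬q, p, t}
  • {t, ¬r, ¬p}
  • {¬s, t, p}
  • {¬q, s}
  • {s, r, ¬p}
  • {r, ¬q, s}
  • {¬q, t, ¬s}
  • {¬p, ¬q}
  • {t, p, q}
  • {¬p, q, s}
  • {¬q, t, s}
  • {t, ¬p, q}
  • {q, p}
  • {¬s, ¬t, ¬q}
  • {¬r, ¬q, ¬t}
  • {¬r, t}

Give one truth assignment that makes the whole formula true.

p=True, q=False, r=False, s=True, t=True

Check each clause:
  1. {q, r, s} — s is true.
  2. {p, s, ¬r} — p is true.
  3. {¬s, t} — t is true.
  4. {¬r, ¬p, q} — ¬r is true.
  5. {t, p, ¬q} — p is true.
  6. {¬p, t, ¬r} — ¬r is true.
  7. {p, ¬s, t} — p is true.
  8. {¬q, s} — s is true.
  9. {¬p, s, r} — s is true.
  10. {s, ¬q, r} — s is true.
  11. {¬q, t, ¬s} — t is true.
  12. {¬p, ¬q} — ¬q is true.
  13. {q, p, t} — p is true.
  14. {¬p, q, s} — s is true.
  15. {t, s, ¬q} — s is true.
  16. {q, t, ¬p} — t is true.
  17. {q, p} — p is true.
  18. {¬q, ¬s, ¬t} — ¬q is true.
  19. {¬q, ¬t, ¬r} — ¬r is true.
  20. {¬r, t} — ¬r is true.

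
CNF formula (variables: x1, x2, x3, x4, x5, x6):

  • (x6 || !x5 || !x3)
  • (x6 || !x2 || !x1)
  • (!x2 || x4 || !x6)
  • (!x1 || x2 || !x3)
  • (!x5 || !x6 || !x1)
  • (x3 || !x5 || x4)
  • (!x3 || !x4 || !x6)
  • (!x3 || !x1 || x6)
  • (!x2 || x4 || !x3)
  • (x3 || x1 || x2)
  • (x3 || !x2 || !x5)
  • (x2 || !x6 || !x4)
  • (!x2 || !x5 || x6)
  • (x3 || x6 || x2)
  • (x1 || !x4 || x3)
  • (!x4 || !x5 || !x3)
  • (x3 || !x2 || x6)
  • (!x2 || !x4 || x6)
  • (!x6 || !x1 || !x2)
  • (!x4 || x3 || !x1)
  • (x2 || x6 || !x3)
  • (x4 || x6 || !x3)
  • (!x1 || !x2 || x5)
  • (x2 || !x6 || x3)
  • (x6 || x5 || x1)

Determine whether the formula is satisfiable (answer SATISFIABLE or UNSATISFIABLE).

SATISFIABLE

Try x1 = False.
For the remaining variables, x2 = False, x3 = True, x4 = False, x5 = False, x6 = True works.
So x1=False, x2=False, x3=True, x4=False, x5=False, x6=True is a satisfying assignment.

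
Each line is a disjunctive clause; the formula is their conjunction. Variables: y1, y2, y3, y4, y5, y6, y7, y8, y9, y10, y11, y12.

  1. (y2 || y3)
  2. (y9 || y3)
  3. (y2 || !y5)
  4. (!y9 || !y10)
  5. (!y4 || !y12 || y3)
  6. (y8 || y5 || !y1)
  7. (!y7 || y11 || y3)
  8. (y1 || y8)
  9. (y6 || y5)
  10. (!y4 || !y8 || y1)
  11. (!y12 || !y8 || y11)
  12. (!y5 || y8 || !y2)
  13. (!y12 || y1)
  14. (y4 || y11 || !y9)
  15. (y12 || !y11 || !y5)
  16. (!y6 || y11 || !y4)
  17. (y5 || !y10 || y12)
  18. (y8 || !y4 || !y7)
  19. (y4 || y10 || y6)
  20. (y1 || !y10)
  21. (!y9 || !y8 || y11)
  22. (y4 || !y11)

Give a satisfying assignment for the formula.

Pure literal: y3 appears only positively; assign y3 = True.
Pure literal: y7 appears only negated; assign y7 = False.
Branch on y1: take y1 = False.
  then y8 is forced to True.
  then y4 is forced to False.
  then y12 is forced to False.
  then y10 is forced to False.
  then y6 is forced to True.
  then y11 is forced to False.
  then y9 is forced to False.
Set y2 = True and propagate.
y5 is now unconstrained; take y5 = False.

y1=0  y2=1  y3=1  y4=0  y5=0  y6=1  y7=0  y8=1  y9=0  y10=0  y11=0  y12=0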